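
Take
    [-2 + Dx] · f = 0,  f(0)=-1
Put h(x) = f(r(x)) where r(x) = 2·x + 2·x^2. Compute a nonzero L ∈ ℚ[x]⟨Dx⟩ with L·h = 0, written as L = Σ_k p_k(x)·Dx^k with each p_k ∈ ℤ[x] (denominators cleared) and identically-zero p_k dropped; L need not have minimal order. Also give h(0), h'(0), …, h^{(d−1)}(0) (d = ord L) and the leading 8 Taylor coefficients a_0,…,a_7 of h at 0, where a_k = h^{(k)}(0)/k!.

L = (-4 - 8·x) + Dx  (order 1).
h: a_k = -1, -4, -12, -80/3, -152/3, -416/5, -5536/45, -52096/315, …
ICs: h(0) = -1.

f: a_k = -1, -2, -2, -4/3, -2/3, -4/15, -4/45, -8/315, …
Change of var in L_f (x↦r) gives L₀.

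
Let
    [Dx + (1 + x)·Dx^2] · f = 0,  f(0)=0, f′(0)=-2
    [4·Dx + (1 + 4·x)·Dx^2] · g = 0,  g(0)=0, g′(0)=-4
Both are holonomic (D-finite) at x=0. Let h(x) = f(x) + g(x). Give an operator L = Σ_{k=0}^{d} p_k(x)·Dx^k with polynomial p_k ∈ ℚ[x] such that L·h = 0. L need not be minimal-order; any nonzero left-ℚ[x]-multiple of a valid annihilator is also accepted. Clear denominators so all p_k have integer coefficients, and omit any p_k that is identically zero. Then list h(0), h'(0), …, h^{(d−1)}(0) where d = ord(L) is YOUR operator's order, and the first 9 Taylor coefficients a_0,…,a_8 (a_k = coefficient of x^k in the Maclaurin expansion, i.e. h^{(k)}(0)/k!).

L = 8·Dx + (10 + 16·x)·Dx^2 + (1 + 5·x + 4·x^2)·Dx^3  (order 3).
h: a_k = 0, -6, 9, -22, 129/2, -1026/5, 683, -16386/7, 32769/4, …
ICs: h(0) = 0, h′(0) = -6, h′′(0) = 18.

f: a_k = 0, -2, 1, -2/3, 1/2, -2/5, 1/3, -2/7, 1/4, …
g: a_k = 0, -4, 8, -64/3, 64, -1024/5, 2048/3, -16384/7, 8192, …
L₀ := lclm(L_f,L_g); ord L₀ ≤ 2+2.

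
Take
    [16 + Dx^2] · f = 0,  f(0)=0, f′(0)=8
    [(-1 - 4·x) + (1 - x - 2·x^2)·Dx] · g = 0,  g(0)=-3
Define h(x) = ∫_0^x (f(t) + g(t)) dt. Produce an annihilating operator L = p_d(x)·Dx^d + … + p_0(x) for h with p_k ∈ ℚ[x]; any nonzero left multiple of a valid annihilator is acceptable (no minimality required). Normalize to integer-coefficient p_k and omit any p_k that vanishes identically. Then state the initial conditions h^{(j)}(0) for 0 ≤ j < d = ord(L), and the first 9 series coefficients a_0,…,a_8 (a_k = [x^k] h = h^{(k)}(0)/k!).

f: a_k = 0, 8, 0, -64/3, 0, 256/15, 0, -2048/315, 0, …
g: a_k = -3, -3, -9, -15, -33, -63, -129, -255, -513, …
L₀ := lclm(L_f,L_g); ord L₀ ≤ 2+1.
h=∫₀ˣh₀: take L = L₀·Dx.
L = (-368 - 1408·x + 256·x^2 - 512·x^3 - 2560·x^4 - 2048·x^5)·Dx + (176 - 336·x - 384·x^2 + 1024·x^3 + 384·x^4 - 1536·x^5 - 1024·x^6)·Dx^2 + (-23 - 88·x + 16·x^2 - 32·x^3 - 160·x^4 - 128·x^5)·Dx^3 + (11 - 21·x - 24·x^2 + 64·x^3 + 24·x^4 - 96·x^5 - 64·x^6)·Dx^4  (order 4).
h: a_k = 0, -3, 5/2, -3, -109/12, -33/5, -689/90, -129/7, -82373/2520, …
ICs: h(0) = 0, h′(0) = -3, h′′(0) = 5, h′′′(0) = -18.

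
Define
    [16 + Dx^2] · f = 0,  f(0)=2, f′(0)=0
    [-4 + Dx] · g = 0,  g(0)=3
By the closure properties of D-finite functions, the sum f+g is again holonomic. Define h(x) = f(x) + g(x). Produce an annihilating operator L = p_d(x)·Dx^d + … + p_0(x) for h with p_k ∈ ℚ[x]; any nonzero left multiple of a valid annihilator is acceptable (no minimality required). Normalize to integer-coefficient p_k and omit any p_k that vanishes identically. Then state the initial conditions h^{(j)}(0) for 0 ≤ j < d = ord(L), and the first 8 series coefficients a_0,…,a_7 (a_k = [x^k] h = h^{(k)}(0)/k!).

L = -64 + 16·Dx - 4·Dx^2 + Dx^3  (order 3).
h: a_k = 5, 12, 8, 32, 160/3, 128/5, 256/45, 1024/105, …
ICs: h(0) = 5, h′(0) = 12, h′′(0) = 16.

f: a_k = 2, 0, -16, 0, 64/3, 0, -512/45, 0, …
g: a_k = 3, 12, 24, 32, 32, 128/5, 256/15, 1024/105, …
f+g: L₀ = lclm(L_f,L_g), ord ≤ 2+1.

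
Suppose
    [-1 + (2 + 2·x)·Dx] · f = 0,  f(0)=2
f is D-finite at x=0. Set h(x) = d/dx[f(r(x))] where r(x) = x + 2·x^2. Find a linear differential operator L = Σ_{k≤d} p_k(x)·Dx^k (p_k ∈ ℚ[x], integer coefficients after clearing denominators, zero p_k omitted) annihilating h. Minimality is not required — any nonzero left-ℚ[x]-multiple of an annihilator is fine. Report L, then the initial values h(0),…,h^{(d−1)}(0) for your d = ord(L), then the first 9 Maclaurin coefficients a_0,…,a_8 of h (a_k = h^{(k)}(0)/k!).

f: a_k = 2, 1, -1/4, 1/8, -5/64, 7/128, -21/512, 33/1024, -429/16384, …
Substitute x→r, Dx→(1/r')Dx; clear ⇒ L₀.
Differentiate: ansatz ord ≤ ord L₀ ⇒ L.
L = 7 + (-2 - 10·x - 12·x^2 - 16·x^3)·Dx  (order 1).
h: a_k = 1, 7/2, -21/8, -21/16, 595/128, -567/256, -5537/1024, 17843/2048, 36099/32768, …
ICs: h(0) = 1.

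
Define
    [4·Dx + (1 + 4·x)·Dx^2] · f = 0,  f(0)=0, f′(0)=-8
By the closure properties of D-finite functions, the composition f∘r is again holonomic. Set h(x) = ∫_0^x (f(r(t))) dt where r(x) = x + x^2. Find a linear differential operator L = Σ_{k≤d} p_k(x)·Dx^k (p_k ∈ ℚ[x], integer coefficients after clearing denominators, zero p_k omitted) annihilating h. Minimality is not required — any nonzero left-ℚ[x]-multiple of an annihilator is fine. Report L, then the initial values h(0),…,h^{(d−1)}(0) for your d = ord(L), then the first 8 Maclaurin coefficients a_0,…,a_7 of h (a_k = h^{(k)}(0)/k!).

f: a_k = 0, -8, 16, -128/3, 128, -2048/5, 4096/3, -32768/7, …
h₀=f(r): pull back L_f along r ⇒ L₀.
Integrate: L := L₀·Dx.
L = 2·Dx^2 + (1 + 2·x)·Dx^3  (order 3).
h: a_k = 0, 0, -4, 8/3, -8/3, 16/5, -64/15, 128/21, …
ICs: h(0) = 0, h′(0) = 0, h′′(0) = -8.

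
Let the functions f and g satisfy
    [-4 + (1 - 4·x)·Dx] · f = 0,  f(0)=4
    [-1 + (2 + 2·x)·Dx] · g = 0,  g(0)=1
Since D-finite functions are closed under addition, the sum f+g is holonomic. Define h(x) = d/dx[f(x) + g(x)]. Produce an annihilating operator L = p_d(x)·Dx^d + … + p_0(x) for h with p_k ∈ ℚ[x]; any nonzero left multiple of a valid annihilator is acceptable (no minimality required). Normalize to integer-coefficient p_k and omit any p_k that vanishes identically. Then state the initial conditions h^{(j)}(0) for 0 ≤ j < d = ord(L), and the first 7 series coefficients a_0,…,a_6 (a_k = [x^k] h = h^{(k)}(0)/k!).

f: a_k = 4, 16, 64, 256, 1024, 4096, 16384, …
g: a_k = 1, 1/2, -1/8, 1/16, -5/128, 7/256, -21/1024, …
Weyl lclm of L_f,L_g ⇒ L₀ (ord ≤ 2).
Derive L from L₀ (diff closure).
L = (-216 - 96·x) + (-381 - 792·x - 336·x^2)·Dx + (34 - 78·x - 208·x^2 - 96·x^3)·Dx^2  (order 2).
h: a_k = 33/2, 511/4, 12291/16, 131067/32, 5242915/256, 50331585/512, 939524327/2048, …
ICs: h(0) = 33/2, h′(0) = 511/4.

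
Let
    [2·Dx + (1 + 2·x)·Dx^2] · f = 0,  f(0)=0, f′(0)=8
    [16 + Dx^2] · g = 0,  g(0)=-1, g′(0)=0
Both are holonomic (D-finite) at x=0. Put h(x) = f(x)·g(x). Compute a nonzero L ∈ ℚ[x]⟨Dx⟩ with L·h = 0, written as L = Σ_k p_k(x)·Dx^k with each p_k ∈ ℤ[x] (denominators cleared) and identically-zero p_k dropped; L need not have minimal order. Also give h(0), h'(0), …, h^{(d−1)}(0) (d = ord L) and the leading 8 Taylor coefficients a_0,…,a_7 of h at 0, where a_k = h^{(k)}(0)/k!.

L = (2688 + 27648·x + 93184·x^2 + 131072·x^3 + 65536·x^4) + (896 + 5888·x + 12288·x^2 + 8192·x^3)·Dx + (408 + 3712·x + 11904·x^2 + 16384·x^3 + 8192·x^4)·Dx^2 + (56 + 368·x + 768·x^2 + 512·x^3)·Dx^3 + (15 + 124·x + 380·x^2 + 512·x^3 + 256·x^4)·Dx^4  (order 4).
h: a_k = 0, -8, 8, 160/3, -48, -128/5, 0, 6656/105, …
ICs: h(0) = 0, h′(0) = -8, h′′(0) = 16, h′′′(0) = 320.

f: a_k = 0, 8, -8, 32/3, -16, 128/5, -128/3, 512/7, …
g: a_k = -1, 0, 8, 0, -32/3, 0, 256/45, 0, …
f·g: L₀ = L_f ⊗_s L_g, ord ≤ 2·2.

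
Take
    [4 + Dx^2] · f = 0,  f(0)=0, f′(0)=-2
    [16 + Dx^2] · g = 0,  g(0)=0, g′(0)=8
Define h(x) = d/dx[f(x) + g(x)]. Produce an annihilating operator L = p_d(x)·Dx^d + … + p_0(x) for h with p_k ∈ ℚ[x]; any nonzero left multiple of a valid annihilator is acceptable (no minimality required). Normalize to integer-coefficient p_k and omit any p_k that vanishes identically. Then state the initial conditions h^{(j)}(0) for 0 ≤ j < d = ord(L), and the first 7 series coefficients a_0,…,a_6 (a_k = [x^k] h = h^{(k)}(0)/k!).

L = 64 + 20·Dx^2 + Dx^4  (order 4).
h: a_k = 6, 0, -60, 0, 84, 0, -136/3, …
ICs: h(0) = 6, h′(0) = 0, h′′(0) = -120, h′′′(0) = 0.

f: a_k = 0, -2, 0, 4/3, 0, -4/15, 0, …
g: a_k = 0, 8, 0, -64/3, 0, 256/15, 0, …
Sum ⇒ L₀ = lclm(L_f,L_g) in ℚ(x)⟨Dx⟩.
Derive L from L₀ (diff closure).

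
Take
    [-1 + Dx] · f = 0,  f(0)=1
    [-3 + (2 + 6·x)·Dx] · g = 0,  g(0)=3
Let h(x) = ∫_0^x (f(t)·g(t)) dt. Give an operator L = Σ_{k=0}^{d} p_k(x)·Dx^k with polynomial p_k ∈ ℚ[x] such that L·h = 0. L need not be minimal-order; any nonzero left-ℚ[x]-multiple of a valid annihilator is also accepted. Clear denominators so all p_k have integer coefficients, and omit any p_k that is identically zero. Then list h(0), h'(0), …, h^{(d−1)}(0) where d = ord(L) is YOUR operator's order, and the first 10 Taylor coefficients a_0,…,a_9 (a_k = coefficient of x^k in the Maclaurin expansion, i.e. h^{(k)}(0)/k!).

L = (-5 - 6·x)·Dx + (2 + 6·x)·Dx^2  (order 2).
h: a_k = 0, 3, 15/4, 7/8, 71/64, -671/640, 16157/7680, -12691/3072, 14933039/1720320, -589833983/30965760, …
ICs: h(0) = 0, h′(0) = 3.

f: a_k = 1, 1, 1/2, 1/6, 1/24, 1/120, 1/720, 1/5040, 1/40320, 1/362880, …
g: a_k = 3, 9/2, -27/8, 81/16, -1215/128, 5103/256, -45927/1024, 216513/2048, -8444007/32768, 42220035/65536, …
Product ⇒ symmetric product L₀, ord ≤ 1.
h=∫₀ˣh₀: take L = L₀·Dx.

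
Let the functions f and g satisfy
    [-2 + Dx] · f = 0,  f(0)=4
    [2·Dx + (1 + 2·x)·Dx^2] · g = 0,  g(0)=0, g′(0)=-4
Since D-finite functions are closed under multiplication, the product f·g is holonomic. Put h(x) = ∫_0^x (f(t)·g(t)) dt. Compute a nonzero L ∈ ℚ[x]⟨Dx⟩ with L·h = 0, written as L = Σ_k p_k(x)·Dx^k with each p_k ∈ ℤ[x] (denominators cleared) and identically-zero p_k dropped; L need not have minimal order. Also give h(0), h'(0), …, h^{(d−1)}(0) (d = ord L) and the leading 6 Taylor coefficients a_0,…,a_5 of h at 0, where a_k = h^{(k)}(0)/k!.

f: a_k = 4, 8, 8, 16/3, 8/3, 16/15, …
g: a_k = 0, -4, 4, -16/3, 8, -64/5, …
L₀ := L_f ⊗_s L_g (sym. prod.), ord ≤ 2.
h=∫₀ˣh₀: take L = L₀·Dx.
L = 8·x·Dx + (-2 - 8·x)·Dx^2 + (1 + 2·x)·Dx^3  (order 3).
h: a_k = 0, 0, -8, -16/3, -16/3, 0, …
ICs: h(0) = 0, h′(0) = 0, h′′(0) = -16.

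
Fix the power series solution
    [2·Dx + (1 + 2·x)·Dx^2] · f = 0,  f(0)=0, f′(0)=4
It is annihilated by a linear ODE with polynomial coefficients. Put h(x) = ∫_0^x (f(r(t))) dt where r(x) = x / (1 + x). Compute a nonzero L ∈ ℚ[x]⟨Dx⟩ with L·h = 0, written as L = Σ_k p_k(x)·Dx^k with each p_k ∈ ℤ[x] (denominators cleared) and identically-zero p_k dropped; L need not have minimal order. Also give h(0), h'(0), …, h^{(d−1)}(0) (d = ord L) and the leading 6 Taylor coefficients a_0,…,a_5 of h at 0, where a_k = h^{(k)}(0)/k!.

L = (4 + 6·x)·Dx^2 + (1 + 4·x + 3·x^2)·Dx^3  (order 3).
h: a_k = 0, 0, 2, -8/3, 13/3, -8, …
ICs: h(0) = 0, h′(0) = 0, h′′(0) = 4.

f: a_k = 0, 4, -4, 16/3, -8, 64/5, …
f∘r: x↦r, Dx↦Dx/r' in L_f ⇒ L₀.
h=∫h₀ ⇒ L = L₀·Dx.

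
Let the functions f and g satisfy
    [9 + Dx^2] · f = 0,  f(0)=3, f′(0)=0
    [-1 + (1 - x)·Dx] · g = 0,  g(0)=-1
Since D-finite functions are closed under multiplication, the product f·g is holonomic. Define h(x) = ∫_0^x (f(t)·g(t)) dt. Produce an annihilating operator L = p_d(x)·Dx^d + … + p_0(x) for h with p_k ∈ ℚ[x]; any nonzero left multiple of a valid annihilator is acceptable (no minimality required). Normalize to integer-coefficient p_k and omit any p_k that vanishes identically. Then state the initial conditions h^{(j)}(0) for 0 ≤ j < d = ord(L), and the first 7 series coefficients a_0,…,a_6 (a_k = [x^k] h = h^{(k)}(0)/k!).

L = (-9 + 9·x)·Dx + 2·Dx^2 + (-1 + x)·Dx^3  (order 3).
h: a_k = 0, -3, -3/2, 7/2, 21/8, 3/40, 1/16, …
ICs: h(0) = 0, h′(0) = -3, h′′(0) = -3.

f: a_k = 3, 0, -27/2, 0, 81/8, 0, -243/80, …
g: a_k = -1, -1, -1, -1, -1, -1, -1, …
Product ⇒ symmetric product L₀, ord ≤ 2.
∫: right-multiply L₀ by Dx.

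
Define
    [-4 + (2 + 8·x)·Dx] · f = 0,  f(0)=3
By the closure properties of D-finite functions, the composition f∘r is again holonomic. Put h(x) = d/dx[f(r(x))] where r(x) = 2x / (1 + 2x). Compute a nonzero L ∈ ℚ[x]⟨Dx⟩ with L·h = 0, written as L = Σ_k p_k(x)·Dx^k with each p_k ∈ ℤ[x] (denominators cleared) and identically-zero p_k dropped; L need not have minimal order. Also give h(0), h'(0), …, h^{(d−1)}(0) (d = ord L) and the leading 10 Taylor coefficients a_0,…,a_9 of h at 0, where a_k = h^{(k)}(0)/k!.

L = (-8 - 40·x) + (-1 - 12·x - 20·x^2)·Dx  (order 1).
h: a_k = 12, -96, 720, -5760, 48960, -433152, 3929856, -36249600, 338273280, -3183943680, …
ICs: h(0) = 12.

f: a_k = 3, 6, -6, 12, -30, 84, -252, 792, -2574, 8580, …
Substitute x→r, Dx→(1/r')Dx; clear ⇒ L₀.
h₀' ⇒ L via d/dx closure of L₀.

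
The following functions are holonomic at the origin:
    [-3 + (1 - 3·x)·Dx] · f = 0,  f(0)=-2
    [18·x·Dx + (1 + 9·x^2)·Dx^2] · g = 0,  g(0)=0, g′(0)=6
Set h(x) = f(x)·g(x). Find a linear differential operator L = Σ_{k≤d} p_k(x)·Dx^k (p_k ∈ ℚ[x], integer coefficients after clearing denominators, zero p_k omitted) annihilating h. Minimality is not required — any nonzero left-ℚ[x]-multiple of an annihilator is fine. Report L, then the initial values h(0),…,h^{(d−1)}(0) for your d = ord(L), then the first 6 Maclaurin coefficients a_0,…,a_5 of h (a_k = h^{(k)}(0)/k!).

L = 54·x + (6 - 18·x + 108·x^2)·Dx + (-1 + 3·x - 9·x^2 + 27·x^3)·Dx^2  (order 2).
h: a_k = 0, -12, -36, -72, -216, -4212/5, …
ICs: h(0) = 0, h′(0) = -12.

f: a_k = -2, -6, -18, -54, -162, -486, …
g: a_k = 0, 6, 0, -18, 0, 486/5, …
L₀ := L_f ⊗_s L_g (sym. prod.), ord ≤ 2.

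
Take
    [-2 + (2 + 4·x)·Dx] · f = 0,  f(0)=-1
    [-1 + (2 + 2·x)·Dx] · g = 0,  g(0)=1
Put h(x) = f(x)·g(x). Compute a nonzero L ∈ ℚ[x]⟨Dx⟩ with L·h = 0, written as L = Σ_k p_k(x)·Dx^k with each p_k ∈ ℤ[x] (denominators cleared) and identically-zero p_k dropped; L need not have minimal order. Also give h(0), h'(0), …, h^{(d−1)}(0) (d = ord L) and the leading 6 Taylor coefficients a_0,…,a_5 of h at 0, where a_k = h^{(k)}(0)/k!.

L = (-3 - 4·x) + (2 + 6·x + 4·x^2)·Dx  (order 1).
h: a_k = -1, -3/2, 1/8, -3/16, 37/128, -117/256, …
ICs: h(0) = -1.

f: a_k = -1, -1, 1/2, -1/2, 5/8, -7/8, …
g: a_k = 1, 1/2, -1/8, 1/16, -5/128, 7/256, …
L₀ := L_f ⊗_s L_g (sym. prod.), ord ≤ 1.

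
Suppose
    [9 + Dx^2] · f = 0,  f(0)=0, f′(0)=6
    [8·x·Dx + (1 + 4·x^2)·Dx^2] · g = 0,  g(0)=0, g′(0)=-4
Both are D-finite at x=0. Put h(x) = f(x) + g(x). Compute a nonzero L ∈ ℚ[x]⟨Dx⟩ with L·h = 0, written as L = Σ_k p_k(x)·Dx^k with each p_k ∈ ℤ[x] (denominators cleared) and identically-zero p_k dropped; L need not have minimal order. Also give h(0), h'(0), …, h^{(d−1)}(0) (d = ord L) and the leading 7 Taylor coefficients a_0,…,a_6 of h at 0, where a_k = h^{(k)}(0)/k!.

f: a_k = 0, 6, 0, -9, 0, 81/20, 0, …
g: a_k = 0, -4, 0, 16/3, 0, -64/5, 0, …
Sum ⇒ L₀ = lclm(L_f,L_g) in ℚ(x)⟨Dx⟩.
L = (-2808·x + 19008·x^3 + 10368·x^5)·Dx + (9 + 1548·x^2 + 7344·x^4 + 5184·x^6)·Dx^2 + (-312·x + 2112·x^3 + 1152·x^5)·Dx^3 + (1 + 172·x^2 + 816·x^4 + 576·x^6)·Dx^4  (order 4).
h: a_k = 0, 2, 0, -11/3, 0, -35/4, 0, …
ICs: h(0) = 0, h′(0) = 2, h′′(0) = 0, h′′′(0) = -22.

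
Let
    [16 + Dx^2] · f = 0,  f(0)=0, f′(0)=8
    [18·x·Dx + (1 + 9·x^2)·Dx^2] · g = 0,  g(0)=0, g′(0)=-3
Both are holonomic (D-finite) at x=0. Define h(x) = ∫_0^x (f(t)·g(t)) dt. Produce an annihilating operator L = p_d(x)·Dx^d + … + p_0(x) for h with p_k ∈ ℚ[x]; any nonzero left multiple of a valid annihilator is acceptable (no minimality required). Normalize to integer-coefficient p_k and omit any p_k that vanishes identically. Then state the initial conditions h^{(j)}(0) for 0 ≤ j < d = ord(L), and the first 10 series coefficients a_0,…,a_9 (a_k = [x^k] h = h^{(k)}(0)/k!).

L = (20800 + 494784·x^2 + 2923776·x^4 + 11943936·x^6 + 26873856·x^8)·Dx + (19584·x + 342144·x^3 + 2239488·x^5 + 6718464·x^7)·Dx^2 + (1700 + 42732·x^2 + 318816·x^4 + 1492992·x^6 + 3359232·x^8)·Dx^3 + (1224·x + 21384·x^3 + 139968·x^5 + 419904·x^7)·Dx^4 + (25 + 738·x^2 + 8505·x^4 + 46656·x^6 + 104976·x^8)·Dx^5  (order 5).
h: a_k = 0, 0, 0, -8, 0, 136/5, 0, -632/7, 0, 11128/27, …
ICs: h(0) = 0, h′(0) = 0, h′′(0) = 0, h′′′(0) = -48, h′′′′(0) = 0.

f: a_k = 0, 8, 0, -64/3, 0, 256/15, 0, -2048/315, 0, 4096/2835, …
g: a_k = 0, -3, 0, 9, 0, -243/5, 0, 2187/7, 0, -2187, …
L₀ := L_f ⊗_s L_g (sym. prod.), ord ≤ 4.
h=∫h₀ ⇒ L = L₀·Dx.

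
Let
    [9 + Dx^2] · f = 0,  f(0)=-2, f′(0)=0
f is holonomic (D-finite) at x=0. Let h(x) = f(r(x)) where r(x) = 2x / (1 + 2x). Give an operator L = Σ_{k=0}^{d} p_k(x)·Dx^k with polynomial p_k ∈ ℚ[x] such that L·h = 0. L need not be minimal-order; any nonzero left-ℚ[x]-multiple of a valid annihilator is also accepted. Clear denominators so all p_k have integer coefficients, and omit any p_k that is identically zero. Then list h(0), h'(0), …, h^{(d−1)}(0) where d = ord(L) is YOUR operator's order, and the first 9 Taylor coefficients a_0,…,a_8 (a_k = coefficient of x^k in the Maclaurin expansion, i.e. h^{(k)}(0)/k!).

f: a_k = -2, 0, 9, 0, -27/4, 0, 81/40, 0, -729/2240, …
Substitute x→r, Dx→(1/r')Dx; clear ⇒ L₀.
L = 36 + (4 + 24·x + 48·x^2 + 32·x^3)·Dx + (1 + 8·x + 24·x^2 + 32·x^3 + 16·x^4)·Dx^2  (order 2).
h: a_k = -2, 0, 36, -144, 324, -288, -6552/5, 44064/5, -1174212/35, …
ICs: h(0) = -2, h′(0) = 0.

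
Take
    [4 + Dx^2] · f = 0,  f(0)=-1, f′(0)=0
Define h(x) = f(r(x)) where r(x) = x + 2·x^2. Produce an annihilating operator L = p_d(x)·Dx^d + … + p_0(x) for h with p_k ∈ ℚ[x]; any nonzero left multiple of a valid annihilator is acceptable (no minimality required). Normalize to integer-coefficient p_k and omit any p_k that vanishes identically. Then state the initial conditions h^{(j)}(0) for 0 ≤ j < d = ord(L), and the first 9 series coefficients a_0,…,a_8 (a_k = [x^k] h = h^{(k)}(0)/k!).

L = (4 + 48·x + 192·x^2 + 256·x^3) - 4·Dx + (1 + 4·x)·Dx^2  (order 2).
h: a_k = -1, 0, 2, 8, 22/3, -16/3, -716/45, -304/15, -1682/315, …
ICs: h(0) = -1, h′(0) = 0.

f: a_k = -1, 0, 2, 0, -2/3, 0, 4/45, 0, -2/315, …
Change of var in L_f (x↦r) gives L₀.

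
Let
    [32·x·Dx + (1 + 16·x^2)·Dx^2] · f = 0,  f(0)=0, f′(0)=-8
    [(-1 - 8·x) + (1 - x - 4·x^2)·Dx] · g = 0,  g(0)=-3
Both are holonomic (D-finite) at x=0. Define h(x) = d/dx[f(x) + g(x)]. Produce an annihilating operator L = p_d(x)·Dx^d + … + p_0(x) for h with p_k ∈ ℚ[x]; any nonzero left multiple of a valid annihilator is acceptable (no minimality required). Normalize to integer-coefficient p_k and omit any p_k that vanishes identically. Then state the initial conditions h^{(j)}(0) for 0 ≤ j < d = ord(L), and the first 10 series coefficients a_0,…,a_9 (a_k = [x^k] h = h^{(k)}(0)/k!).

L = (160 - 640·x - 14848·x^2 - 36864·x^3 - 178176·x^4 - 98304·x^6) + (-43 - 336·x - 16·x^2 - 3072·x^3 - 35072·x^4 - 124928·x^5 - 12288·x^6 - 98304·x^7)·Dx + (5 + 23·x + 272·x^2 + 16·x^3 + 2368·x^4 - 5888·x^5 - 12288·x^6 - 4096·x^7 - 16384·x^8)·Dx^2  (order 2).
h: a_k = -11, -30, 47, -348, -3023, -3258, 23507, -27960, -603371, -227670, …
ICs: h(0) = -11, h′(0) = -30.

f: a_k = 0, -8, 0, 128/3, 0, -2048/5, 0, 32768/7, 0, -524288/9, …
g: a_k = -3, -3, -15, -27, -87, -195, -543, -1323, -3495, -8787, …
f+g: L₀ = lclm(L_f,L_g), ord ≤ 2+1.
h=h₀': d/dx-closure on L₀ ⇒ L.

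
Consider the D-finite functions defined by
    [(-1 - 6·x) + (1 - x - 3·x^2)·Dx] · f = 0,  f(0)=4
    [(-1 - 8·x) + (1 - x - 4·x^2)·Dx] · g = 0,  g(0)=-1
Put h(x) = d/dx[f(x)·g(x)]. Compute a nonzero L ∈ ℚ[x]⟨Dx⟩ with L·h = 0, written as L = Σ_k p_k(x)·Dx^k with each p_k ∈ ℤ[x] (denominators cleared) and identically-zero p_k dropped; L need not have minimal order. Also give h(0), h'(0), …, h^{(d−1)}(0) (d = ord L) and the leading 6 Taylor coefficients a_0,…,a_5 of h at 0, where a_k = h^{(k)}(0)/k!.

f: a_k = 4, 4, 16, 28, 76, 160, …
g: a_k = -1, -1, -5, -9, -29, -65, …
f·g: L₀ = L_f ⊗_s L_g, ord ≤ 1·1.
h₀' ⇒ L via d/dx closure of L₀.
L = (20 + 30·x - 12·x^2 - 768·x^3 - 708·x^4 + 2520·x^5 + 2880·x^6) + (-2 - 8·x + 57·x^2 + 64·x^3 - 330·x^4 - 285·x^5 + 588·x^6 + 576·x^7)·Dx  (order 1).
h: a_k = -8, -80, -300, -1344, -4480, -15768, …
ICs: h(0) = -8.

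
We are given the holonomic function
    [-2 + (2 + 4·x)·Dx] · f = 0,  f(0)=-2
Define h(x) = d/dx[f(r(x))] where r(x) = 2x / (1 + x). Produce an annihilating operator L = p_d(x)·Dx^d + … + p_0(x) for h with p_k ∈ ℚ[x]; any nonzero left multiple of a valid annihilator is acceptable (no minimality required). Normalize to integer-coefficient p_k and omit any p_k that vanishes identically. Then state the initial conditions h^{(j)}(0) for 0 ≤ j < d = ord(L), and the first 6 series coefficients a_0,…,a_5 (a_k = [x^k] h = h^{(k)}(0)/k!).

f: a_k = -2, -2, 1, -1, 5/4, -7/4, …
Substitute x→r, Dx→(1/r')Dx; clear ⇒ L₀.
Differentiate: ansatz ord ≤ ord L₀ ⇒ L.
L = (-4 - 10·x) + (-1 - 6·x - 5·x^2)·Dx  (order 1).
h: a_k = -4, 16, -60, 240, -1020, 4512, …
ICs: h(0) = -4.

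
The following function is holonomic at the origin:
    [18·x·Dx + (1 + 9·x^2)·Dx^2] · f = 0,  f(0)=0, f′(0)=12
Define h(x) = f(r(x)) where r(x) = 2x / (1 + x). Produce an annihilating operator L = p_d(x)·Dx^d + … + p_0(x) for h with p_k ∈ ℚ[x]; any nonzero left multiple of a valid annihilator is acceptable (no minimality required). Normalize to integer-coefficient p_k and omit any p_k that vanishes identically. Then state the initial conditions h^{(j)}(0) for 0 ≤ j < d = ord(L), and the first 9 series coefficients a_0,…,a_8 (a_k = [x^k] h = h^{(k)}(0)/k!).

L = (2 + 74·x)·Dx + (1 + 2·x + 37·x^2)·Dx^2  (order 2).
h: a_k = 0, 24, -24, -264, 840, 22584/5, -28248, -496632/7, 908040, …
ICs: h(0) = 0, h′(0) = 24.

f: a_k = 0, 12, 0, -36, 0, 972/5, 0, -8748/7, 0, …
L₀ from L_f via x↦r, Dx↦r'^{-1}Dx.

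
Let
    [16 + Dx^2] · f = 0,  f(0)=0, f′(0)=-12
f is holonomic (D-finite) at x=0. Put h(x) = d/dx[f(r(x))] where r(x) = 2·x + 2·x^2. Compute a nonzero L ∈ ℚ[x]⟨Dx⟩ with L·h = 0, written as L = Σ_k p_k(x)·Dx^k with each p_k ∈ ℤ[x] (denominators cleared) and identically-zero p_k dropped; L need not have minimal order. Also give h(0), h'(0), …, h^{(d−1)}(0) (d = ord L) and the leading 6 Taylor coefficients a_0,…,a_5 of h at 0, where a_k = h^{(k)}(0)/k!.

f: a_k = 0, -12, 0, 32, 0, -128/5, …
Substitute x→r, Dx→(1/r')Dx; clear ⇒ L₀.
h=h₀': d/dx-closure on L₀ ⇒ L.
L = (76 + 512·x + 1536·x^2 + 2048·x^3 + 1024·x^4) + (-6 - 12·x)·Dx + (1 + 4·x + 4·x^2)·Dx^2  (order 2).
h: a_k = -24, -48, 768, 3072, -256, -23040, …
ICs: h(0) = -24, h′(0) = -48.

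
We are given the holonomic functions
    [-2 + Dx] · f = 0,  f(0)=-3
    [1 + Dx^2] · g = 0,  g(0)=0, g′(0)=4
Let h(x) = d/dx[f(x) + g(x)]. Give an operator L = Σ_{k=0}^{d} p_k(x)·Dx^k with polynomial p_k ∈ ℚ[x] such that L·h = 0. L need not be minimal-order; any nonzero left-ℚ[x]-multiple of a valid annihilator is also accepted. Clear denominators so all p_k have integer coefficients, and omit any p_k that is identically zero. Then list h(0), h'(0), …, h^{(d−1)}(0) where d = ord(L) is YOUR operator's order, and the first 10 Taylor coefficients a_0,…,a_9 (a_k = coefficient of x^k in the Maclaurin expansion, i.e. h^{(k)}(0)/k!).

f: a_k = -3, -6, -6, -4, -2, -4/5, -4/15, -8/105, -2/105, -4/945, …
g: a_k = 0, 4, 0, -2/3, 0, 1/30, 0, -1/1260, 0, 1/90720, …
Weyl lclm of L_f,L_g ⇒ L₀ (ord ≤ 3).
h=h₀': d/dx-closure on L₀ ⇒ L.
L = 2 - Dx + 2·Dx^2 - Dx^3  (order 3).
h: a_k = -2, -12, -14, -8, -23/6, -8/5, -97/180, -16/105, -383/10080, -8/945, …
ICs: h(0) = -2, h′(0) = -12, h′′(0) = -28.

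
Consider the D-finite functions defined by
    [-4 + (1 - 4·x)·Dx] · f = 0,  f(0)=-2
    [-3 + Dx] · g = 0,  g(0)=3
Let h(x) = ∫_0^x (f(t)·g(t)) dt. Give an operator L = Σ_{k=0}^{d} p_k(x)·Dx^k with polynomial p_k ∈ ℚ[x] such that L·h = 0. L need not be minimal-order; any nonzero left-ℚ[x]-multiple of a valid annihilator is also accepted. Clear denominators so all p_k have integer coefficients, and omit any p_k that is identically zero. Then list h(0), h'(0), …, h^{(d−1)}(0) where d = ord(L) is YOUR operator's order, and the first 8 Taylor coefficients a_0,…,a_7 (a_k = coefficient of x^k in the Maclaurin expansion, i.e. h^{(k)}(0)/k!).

L = (7 - 12·x)·Dx + (-1 + 4·x)·Dx^2  (order 2).
h: a_k = 0, -6, -21, -65, -807/4, -12993/20, -86701/40, -2081067/280, …
ICs: h(0) = 0, h′(0) = -6.

f: a_k = -2, -8, -32, -128, -512, -2048, -8192, -32768, …
g: a_k = 3, 9, 27/2, 27/2, 81/8, 243/40, 243/80, 729/560, …
f·g: L₀ = L_f ⊗_s L_g, ord ≤ 1·1.
∫: right-multiply L₀ by Dx.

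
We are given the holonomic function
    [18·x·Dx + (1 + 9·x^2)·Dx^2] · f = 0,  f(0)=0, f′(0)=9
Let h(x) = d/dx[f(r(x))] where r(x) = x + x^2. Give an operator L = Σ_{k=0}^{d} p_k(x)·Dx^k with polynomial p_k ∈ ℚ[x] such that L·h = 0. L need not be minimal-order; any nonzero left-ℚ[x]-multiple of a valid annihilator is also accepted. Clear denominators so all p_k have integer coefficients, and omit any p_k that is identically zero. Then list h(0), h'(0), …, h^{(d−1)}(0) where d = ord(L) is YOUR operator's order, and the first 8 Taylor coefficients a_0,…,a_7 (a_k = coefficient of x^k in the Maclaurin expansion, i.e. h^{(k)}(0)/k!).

f: a_k = 0, 9, 0, -27, 0, 729/5, 0, -6561/7, …
Substitute x→r, Dx→(1/r')Dx; clear ⇒ L₀.
h=h₀': d/dx-closure on L₀ ⇒ L.
L = (-2 + 18·x + 72·x^2 + 108·x^3 + 54·x^4) + (1 + 2·x + 9·x^2 + 36·x^3 + 45·x^4 + 18·x^5)·Dx  (order 1).
h: a_k = 9, 18, -81, -324, 324, 4212, 3645, -40824, …
ICs: h(0) = 9.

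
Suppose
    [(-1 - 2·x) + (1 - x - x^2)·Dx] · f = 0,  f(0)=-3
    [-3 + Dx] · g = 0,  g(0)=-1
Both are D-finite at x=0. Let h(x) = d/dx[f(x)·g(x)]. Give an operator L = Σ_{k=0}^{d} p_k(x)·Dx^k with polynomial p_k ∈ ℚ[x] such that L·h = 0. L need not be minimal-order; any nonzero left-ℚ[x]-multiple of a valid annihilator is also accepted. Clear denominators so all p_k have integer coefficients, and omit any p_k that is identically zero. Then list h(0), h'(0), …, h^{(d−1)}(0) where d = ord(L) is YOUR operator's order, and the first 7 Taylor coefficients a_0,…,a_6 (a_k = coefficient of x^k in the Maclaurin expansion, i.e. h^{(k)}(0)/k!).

L = (19 - 6·x - 21·x^2 + 6·x^3 + 9·x^4) + (-4 + 5·x + 6·x^2 - 4·x^3 - 3·x^4)·Dx  (order 1).
h: a_k = 12, 57, 162, 741/2, 1527/2, 59607/40, 56331/20, …
ICs: h(0) = 12.

f: a_k = -3, -3, -6, -9, -15, -24, -39, …
g: a_k = -1, -3, -9/2, -9/2, -27/8, -81/40, -81/80, …
L₀ := L_f ⊗_s L_g (sym. prod.), ord ≤ 1.
Derive L from L₀ (diff closure).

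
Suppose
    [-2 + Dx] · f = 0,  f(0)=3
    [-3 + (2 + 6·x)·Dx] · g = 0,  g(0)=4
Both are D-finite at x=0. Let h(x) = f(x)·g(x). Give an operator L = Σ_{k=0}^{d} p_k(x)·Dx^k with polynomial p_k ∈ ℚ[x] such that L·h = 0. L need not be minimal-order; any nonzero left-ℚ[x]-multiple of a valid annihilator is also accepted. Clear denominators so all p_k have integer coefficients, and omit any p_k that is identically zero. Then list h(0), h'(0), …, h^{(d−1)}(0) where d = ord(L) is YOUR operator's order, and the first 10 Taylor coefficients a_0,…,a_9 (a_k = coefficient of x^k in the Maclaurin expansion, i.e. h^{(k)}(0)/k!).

f: a_k = 3, 6, 6, 4, 2, 4/5, 4/15, 8/105, 2/105, 4/945, …
g: a_k = 4, 6, -9/2, 27/4, -405/32, 1701/64, -15309/256, 72171/512, -2814669/8192, 14073345/16384, …
h₀=f·g: eliminate ⇒ L₀, order ≤ 1·1.
L = (-7 - 12·x) + (2 + 6·x)·Dx  (order 1).
h: a_k = 12, 42, 93/2, 181/4, 241/32, 13279/320, -276497/3840, 9930589/53760, -56288873/122880, 18061579639/15482880, …
ICs: h(0) = 12.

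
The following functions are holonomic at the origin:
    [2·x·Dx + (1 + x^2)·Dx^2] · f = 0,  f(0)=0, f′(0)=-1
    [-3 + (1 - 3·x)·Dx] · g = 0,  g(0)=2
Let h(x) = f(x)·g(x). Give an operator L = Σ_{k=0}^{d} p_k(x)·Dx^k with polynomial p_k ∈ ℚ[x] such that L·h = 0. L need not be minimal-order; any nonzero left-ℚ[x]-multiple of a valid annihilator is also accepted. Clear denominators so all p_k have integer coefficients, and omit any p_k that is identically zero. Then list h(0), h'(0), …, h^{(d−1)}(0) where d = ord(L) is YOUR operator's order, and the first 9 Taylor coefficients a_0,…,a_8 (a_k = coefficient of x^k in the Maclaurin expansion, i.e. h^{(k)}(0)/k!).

f: a_k = 0, -1, 0, 1/3, 0, -1/5, 0, 1/7, 0, …
g: a_k = 2, 6, 18, 54, 162, 486, 1458, 4374, 13122, …
L₀ := L_f ⊗_s L_g (sym. prod.), ord ≤ 2.
L = 6·x + (6 - 2·x + 12·x^2)·Dx + (-1 + 3·x - x^2 + 3·x^3)·Dx^2  (order 2).
h: a_k = 0, -2, -6, -52/3, -52, -782/5, -2346/5, -49256/35, -147768/35, …
ICs: h(0) = 0, h′(0) = -2.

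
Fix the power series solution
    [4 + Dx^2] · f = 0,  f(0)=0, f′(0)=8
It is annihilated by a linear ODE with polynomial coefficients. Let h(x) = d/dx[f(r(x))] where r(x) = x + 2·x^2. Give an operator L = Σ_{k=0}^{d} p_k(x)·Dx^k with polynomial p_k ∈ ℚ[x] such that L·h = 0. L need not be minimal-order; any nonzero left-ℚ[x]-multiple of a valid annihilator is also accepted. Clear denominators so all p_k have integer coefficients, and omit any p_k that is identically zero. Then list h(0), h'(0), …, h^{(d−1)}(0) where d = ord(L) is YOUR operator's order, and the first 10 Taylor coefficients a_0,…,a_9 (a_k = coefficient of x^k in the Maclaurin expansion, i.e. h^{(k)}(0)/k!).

L = (52 + 64·x + 384·x^2 + 1024·x^3 + 1024·x^4) + (-12 - 48·x)·Dx + (1 + 8·x + 16·x^2)·Dx^2  (order 2).
h: a_k = 8, 32, -16, -128, -944/3, -192, 13408/45, 30208/45, 217744/315, 1216/21, …
ICs: h(0) = 8, h′(0) = 32.

f: a_k = 0, 8, 0, -16/3, 0, 16/15, 0, -32/315, 0, 16/2835, …
Change of var in L_f (x↦r) gives L₀.
Derive L from L₀ (diff closure).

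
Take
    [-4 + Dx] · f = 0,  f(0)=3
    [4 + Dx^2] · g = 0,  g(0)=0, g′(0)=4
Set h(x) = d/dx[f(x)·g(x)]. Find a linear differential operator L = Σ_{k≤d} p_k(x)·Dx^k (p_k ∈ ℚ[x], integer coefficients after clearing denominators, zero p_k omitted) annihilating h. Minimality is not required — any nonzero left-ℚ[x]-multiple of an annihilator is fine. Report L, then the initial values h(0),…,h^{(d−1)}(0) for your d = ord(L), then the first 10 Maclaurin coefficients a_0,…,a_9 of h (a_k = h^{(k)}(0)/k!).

f: a_k = 3, 12, 24, 32, 32, 128/5, 256/15, 1024/105, 512/105, 2048/945, …
g: a_k = 0, 4, 0, -8/3, 0, 8/15, 0, -16/315, 0, 8/2835, …
f·g: L₀ = L_f ⊗_s L_g, ord ≤ 1·2.
h₀' ⇒ L via d/dx closure of L₀.
L = 20 - 8·Dx + Dx^2  (order 2).
h: a_k = 12, 96, 264, 384, 328, 704/5, -464/15, -512/5, -9592/105, -49856/945, …
ICs: h(0) = 12, h′(0) = 96.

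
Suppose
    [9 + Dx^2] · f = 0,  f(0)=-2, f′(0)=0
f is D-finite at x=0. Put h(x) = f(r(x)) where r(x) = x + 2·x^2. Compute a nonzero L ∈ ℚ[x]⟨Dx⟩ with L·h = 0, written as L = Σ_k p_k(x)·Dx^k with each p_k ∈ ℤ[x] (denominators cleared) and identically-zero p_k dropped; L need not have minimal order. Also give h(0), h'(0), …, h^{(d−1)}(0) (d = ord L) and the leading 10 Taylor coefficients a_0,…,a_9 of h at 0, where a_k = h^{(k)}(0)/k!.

L = (9 + 108·x + 432·x^2 + 576·x^3) - 4·Dx + (1 + 4·x)·Dx^2  (order 2).
h: a_k = -2, 0, 9, 36, 117/4, -54, -6399/40, -1917/10, 29511/2240, 44631/140, …
ICs: h(0) = -2, h′(0) = 0.

f: a_k = -2, 0, 9, 0, -27/4, 0, 81/40, 0, -729/2240, 0, …
f∘r: x↦r, Dx↦Dx/r' in L_f ⇒ L₀.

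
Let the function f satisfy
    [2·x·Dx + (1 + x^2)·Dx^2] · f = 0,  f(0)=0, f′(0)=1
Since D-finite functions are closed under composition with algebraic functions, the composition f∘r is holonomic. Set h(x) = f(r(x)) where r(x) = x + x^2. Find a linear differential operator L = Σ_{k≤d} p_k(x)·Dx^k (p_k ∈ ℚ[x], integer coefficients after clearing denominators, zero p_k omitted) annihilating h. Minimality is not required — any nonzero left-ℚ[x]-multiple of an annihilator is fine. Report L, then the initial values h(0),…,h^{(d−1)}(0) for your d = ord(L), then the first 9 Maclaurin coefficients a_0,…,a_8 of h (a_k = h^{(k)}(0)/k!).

f: a_k = 0, 1, 0, -1/3, 0, 1/5, 0, -1/7, 0, …
L₀ from L_f via x↦r, Dx↦r'^{-1}Dx.
L = (-2 + 2·x + 8·x^2 + 12·x^3 + 6·x^4)·Dx + (1 + 2·x + x^2 + 4·x^3 + 5·x^4 + 2·x^5)·Dx^2  (order 2).
h: a_k = 0, 1, 1, -1/3, -1, -4/5, 2/3, 13/7, 1, …
ICs: h(0) = 0, h′(0) = 1.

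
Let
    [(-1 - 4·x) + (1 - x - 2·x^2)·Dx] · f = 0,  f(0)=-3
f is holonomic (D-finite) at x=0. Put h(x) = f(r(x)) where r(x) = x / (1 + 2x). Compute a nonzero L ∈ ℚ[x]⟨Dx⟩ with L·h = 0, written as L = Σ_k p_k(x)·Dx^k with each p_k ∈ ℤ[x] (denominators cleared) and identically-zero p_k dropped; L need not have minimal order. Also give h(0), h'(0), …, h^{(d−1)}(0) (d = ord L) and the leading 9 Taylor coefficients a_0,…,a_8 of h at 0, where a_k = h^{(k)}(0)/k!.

L = (-1 - 6·x) + (1 + 5·x + 6·x^2)·Dx  (order 1).
h: a_k = -3, -3, -3, 9, -27, 81, -243, 729, -2187, …
ICs: h(0) = -3.

f: a_k = -3, -3, -9, -15, -33, -63, -129, -255, -513, …
L₀ from L_f via x↦r, Dx↦r'^{-1}Dx.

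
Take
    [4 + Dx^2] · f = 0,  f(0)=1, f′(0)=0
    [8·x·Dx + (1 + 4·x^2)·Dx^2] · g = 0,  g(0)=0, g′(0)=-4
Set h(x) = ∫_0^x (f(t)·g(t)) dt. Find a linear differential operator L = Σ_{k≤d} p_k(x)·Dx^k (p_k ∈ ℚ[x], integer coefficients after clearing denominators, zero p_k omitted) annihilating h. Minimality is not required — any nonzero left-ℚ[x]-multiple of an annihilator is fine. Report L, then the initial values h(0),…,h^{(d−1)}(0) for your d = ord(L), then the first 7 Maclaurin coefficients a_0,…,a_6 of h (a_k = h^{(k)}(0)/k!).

L = (80 + 832·x^2 + 1408·x^4 + 2048·x^6 + 2048·x^8)·Dx + (96·x + 640·x^3 + 1536·x^5 + 2048·x^7)·Dx^2 + (24 + 256·x^2 + 576·x^4 + 1024·x^6 + 1024·x^8)·Dx^3 + (24·x + 160·x^3 + 384·x^5 + 512·x^7)·Dx^4 + (1 + 12·x^2 + 56·x^4 + 128·x^6 + 128·x^8)·Dx^5  (order 5).
h: a_k = 0, 0, -2, 0, 10/3, 0, -196/45, …
ICs: h(0) = 0, h′(0) = 0, h′′(0) = -4, h′′′(0) = 0, h′′′′(0) = 80.

f: a_k = 1, 0, -2, 0, 2/3, 0, -4/45, …
g: a_k = 0, -4, 0, 16/3, 0, -64/5, 0, …
f·g: L₀ = L_f ⊗_s L_g, ord ≤ 2·2.
h=∫₀ˣh₀: take L = L₀·Dx.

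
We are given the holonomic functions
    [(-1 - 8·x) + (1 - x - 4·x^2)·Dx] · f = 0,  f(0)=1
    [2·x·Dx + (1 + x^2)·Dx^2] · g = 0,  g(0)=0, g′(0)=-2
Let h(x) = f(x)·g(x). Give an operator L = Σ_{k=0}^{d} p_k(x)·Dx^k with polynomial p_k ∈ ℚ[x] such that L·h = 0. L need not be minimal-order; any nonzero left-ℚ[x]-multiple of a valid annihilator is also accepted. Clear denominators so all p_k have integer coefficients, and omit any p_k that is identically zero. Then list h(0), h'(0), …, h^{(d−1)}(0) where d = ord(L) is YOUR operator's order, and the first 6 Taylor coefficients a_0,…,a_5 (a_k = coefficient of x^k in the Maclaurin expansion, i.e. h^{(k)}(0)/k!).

f: a_k = 1, 1, 5, 9, 29, 65, …
g: a_k = 0, -2, 0, 2/3, 0, -2/5, …
L₀ := L_f ⊗_s L_g (sym. prod.), ord ≤ 2.
L = (8 + 2·x + 24·x^2) + (2 + 14·x + 4·x^2 + 24·x^3)·Dx + (-1 + x + 3·x^2 + x^3 + 4·x^4)·Dx^2  (order 2).
h: a_k = 0, -2, -2, -28/3, -52/3, -826/15, …
ICs: h(0) = 0, h′(0) = -2.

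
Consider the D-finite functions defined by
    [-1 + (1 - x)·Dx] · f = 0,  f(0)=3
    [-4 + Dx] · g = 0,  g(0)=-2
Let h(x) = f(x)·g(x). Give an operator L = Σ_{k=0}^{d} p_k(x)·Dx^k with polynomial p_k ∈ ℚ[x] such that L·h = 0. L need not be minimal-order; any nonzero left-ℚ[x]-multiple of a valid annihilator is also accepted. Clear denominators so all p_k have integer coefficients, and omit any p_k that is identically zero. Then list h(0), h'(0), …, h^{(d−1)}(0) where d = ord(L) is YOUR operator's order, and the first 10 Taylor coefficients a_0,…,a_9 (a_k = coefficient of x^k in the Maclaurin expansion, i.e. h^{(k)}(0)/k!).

L = (5 - 4·x) + (-1 + x)·Dx  (order 1).
h: a_k = -6, -30, -78, -142, -206, -1286/5, -874/3, -32638/105, -33662/105, -307054/945, …
ICs: h(0) = -6.

f: a_k = 3, 3, 3, 3, 3, 3, 3, 3, 3, 3, …
g: a_k = -2, -8, -16, -64/3, -64/3, -256/15, -512/45, -2048/315, -1024/315, -4096/2835, …
f·g: L₀ = L_f ⊗_s L_g, ord ≤ 1·1.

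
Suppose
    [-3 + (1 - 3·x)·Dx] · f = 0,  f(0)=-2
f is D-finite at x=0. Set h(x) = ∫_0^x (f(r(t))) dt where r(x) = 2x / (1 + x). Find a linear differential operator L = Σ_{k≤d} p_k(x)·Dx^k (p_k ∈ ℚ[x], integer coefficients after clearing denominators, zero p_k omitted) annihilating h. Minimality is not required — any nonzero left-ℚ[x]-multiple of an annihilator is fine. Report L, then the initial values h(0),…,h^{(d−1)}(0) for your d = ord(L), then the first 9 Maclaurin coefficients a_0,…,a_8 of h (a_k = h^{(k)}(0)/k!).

f: a_k = -2, -6, -18, -54, -162, -486, -1458, -4374, -13122, …
Change of var in L_f (x↦r) gives L₀.
h=∫₀ˣh₀: take L = L₀·Dx.
L = 6·Dx + (-1 + 4·x + 5·x^2)·Dx^2  (order 2).
h: a_k = 0, -2, -6, -20, -75, -300, -1250, -37500/7, -46875/2, …
ICs: h(0) = 0, h′(0) = -2.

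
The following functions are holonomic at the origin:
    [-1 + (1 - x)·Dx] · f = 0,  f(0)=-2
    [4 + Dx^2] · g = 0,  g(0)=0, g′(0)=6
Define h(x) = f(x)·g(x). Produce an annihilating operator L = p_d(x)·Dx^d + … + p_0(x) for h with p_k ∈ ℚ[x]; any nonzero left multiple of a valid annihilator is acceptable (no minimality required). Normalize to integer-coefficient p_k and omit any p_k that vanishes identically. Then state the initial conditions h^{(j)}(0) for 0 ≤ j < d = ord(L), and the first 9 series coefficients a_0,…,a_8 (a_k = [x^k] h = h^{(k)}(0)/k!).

L = (-4 + 4·x) + 2·Dx + (-1 + x)·Dx^2  (order 2).
h: a_k = 0, -12, -12, -4, -4, -28/5, -28/5, -572/105, -572/105, …
ICs: h(0) = 0, h′(0) = -12.

f: a_k = -2, -2, -2, -2, -2, -2, -2, -2, -2, …
g: a_k = 0, 6, 0, -4, 0, 4/5, 0, -8/105, 0, …
Sym-product of L_f,L_g gives L₀ (≤ ord 2).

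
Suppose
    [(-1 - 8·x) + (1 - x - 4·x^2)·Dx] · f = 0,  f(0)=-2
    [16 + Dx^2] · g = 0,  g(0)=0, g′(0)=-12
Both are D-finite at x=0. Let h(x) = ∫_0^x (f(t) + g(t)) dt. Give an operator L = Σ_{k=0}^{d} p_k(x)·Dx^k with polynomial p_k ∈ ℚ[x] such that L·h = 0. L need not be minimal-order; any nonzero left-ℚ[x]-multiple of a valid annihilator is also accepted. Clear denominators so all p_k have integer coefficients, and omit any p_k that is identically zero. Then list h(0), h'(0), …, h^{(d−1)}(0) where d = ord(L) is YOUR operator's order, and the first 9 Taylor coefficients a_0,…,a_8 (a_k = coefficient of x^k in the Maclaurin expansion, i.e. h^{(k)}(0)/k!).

L = (560 + 4608·x + 1664·x^2 + 6144·x^3 + 10240·x^4 + 16384·x^5)·Dx + (-208 + 272·x + 896·x^2 - 1408·x^3 - 1536·x^4 + 6144·x^5 + 8192·x^6)·Dx^2 + (35 + 288·x + 104·x^2 + 384·x^3 + 640·x^4 + 1024·x^5)·Dx^3 + (-13 + 17·x + 56·x^2 - 88·x^3 - 96·x^4 + 384·x^5 + 512·x^6)·Dx^4  (order 4).
h: a_k = 0, -2, -7, -10/3, 7/2, -58/5, -389/15, -362/7, -45793/420, …
ICs: h(0) = 0, h′(0) = -2, h′′(0) = -14, h′′′(0) = -20.

f: a_k = -2, -2, -10, -18, -58, -130, -362, -882, -2330, …
g: a_k = 0, -12, 0, 32, 0, -128/5, 0, 1024/105, 0, …
f+g: L₀ = lclm(L_f,L_g), ord ≤ 1+2.
Integrate: L := L₀·Dx.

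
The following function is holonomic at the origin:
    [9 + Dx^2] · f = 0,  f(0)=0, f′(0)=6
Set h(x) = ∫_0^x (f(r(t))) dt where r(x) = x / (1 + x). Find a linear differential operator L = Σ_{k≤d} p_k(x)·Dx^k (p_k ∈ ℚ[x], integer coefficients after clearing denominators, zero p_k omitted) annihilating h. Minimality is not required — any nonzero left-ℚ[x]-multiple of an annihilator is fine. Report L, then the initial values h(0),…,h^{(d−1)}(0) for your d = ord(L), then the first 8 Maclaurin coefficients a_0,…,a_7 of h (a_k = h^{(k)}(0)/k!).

f: a_k = 0, 6, 0, -9, 0, 81/20, 0, -243/280, …
L₀ from L_f via x↦r, Dx↦r'^{-1}Dx.
h=∫₀ˣh₀: take L = L₀·Dx.
L = 9·Dx + (2 + 6·x + 6·x^2 + 2·x^3)·Dx^2 + (1 + 4·x + 6·x^2 + 4·x^3 + x^4)·Dx^3  (order 3).
h: a_k = 0, 0, 3, -2, -3/4, 21/5, -293/40, 255/28, …
ICs: h(0) = 0, h′(0) = 0, h′′(0) = 6.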